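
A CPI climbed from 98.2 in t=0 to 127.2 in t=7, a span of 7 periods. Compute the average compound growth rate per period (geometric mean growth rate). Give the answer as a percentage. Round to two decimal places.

3.77%

Growth factor = (127.2/98.2)^(1/7) = (1.295316)^(1/7) = 1.037657
Growth rate = 1.037657 − 1 = 0.037657 = 3.7657%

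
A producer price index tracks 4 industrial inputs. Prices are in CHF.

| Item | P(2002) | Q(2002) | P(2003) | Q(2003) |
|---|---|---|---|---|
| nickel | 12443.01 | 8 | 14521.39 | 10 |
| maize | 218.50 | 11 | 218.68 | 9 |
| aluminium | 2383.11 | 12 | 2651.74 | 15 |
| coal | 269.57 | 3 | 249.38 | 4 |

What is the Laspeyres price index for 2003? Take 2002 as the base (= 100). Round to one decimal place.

Laspeyres price index uses base-period quantities as weights.
ΣP(2003)·Q(2002) = 14521.39×8 + 218.68×11 + 2651.74×12 + 249.38×3 = 116171.12 + 2405.48 + 31820.88 + 748.14 = 151145.62
ΣP(2002)·Q(2002) = 12443.01×8 + 218.50×11 + 2383.11×12 + 269.57×3 = 99544.08 + 2403.5 + 28597.32 + 808.71 = 131353.61
Index = 151145.62 / 131353.61 × 100 = 115.0677

115.1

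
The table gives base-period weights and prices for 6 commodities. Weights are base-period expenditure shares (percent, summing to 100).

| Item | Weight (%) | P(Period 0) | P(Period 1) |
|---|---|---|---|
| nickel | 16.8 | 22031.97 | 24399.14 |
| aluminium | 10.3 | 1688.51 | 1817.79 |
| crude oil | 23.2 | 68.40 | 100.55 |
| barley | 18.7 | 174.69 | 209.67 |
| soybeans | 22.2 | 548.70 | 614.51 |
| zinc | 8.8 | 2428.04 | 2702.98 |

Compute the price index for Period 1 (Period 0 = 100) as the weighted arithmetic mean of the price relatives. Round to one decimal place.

nickel: 16.8 × (24399.14/22031.97) = 16.8 × 1.107443 = 18.6050
aluminium: 10.3 × (1817.79/1688.51) = 10.3 × 1.076565 = 11.0886
crude oil: 23.2 × (100.55/68.40) = 23.2 × 1.470029 = 34.1047
barley: 18.7 × (209.67/174.69) = 18.7 × 1.200240 = 22.4445
soybeans: 22.2 × (614.51/548.70) = 22.2 × 1.119938 = 24.8626
zinc: 8.8 × (2702.98/2428.04) = 8.8 × 1.113235 = 9.7965
Index = Σ wᵢ·(p₁ᵢ/p₀ᵢ) = 18.6050 + 11.0886 + 34.1047 + 22.4445 + 24.8626 + 9.7965 = 120.9019

120.9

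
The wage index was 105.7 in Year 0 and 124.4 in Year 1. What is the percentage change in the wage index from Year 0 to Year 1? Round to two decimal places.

Change = (124.4 − 105.7) / 105.7 × 100
       = 18.7 / 105.7 × 100 = 17.6916%

17.69%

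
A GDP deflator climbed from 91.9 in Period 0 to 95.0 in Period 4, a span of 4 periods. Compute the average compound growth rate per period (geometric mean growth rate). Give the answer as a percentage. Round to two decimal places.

0.83%

Growth factor = (95.0/91.9)^(1/4) = (1.033732)^(1/4) = 1.008328
Growth rate = 1.008328 − 1 = 0.008328 = 0.8328%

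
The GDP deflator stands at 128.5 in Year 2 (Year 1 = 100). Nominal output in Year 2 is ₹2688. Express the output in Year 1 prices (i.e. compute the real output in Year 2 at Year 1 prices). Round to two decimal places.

2091.83

Real = Nominal ÷ (Index/100) = 2688 ÷ (128.5/100)
     = 2688 ÷ 1.285 = 2091.8288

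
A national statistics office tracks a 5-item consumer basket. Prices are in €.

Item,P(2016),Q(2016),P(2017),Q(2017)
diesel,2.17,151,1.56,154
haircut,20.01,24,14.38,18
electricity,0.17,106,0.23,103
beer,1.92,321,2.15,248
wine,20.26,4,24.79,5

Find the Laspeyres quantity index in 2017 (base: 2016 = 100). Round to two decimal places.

Laspeyres quantity index uses base-period prices as weights.
ΣP(2016)·Q(2017) = 2.17×154 + 20.01×18 + 0.17×103 + 1.92×248 + 20.26×5 = 334.18 + 360.18 + 17.51 + 476.16 + 101.3 = 1289.33
ΣP(2016)·Q(2016) = 2.17×151 + 20.01×24 + 0.17×106 + 1.92×321 + 20.26×4 = 327.67 + 480.24 + 18.02 + 616.32 + 81.04 = 1523.29
Index = 1289.33 / 1523.29 × 100 = 84.6411

84.64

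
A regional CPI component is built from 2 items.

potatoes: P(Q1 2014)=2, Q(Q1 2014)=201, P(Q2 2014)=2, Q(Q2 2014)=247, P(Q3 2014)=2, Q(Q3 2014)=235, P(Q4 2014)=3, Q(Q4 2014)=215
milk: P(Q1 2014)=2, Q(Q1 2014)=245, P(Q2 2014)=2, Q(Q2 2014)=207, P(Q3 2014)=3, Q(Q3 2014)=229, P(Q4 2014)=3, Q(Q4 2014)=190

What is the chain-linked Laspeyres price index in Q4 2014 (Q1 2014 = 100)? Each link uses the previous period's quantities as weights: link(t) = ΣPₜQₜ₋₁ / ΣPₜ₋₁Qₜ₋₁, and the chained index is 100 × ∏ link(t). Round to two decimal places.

147.74

Link Q1 2014→Q2 2014:
ΣP(Q2 2014)Q(Q1 2014) = 2×201 + 2×245 = 402 + 490 = 892
ΣP(Q1 2014)Q(Q1 2014) = 2×201 + 2×245 = 402 + 490 = 892
link = 892/892 = 1.000000
Link Q2 2014→Q3 2014:
ΣP(Q3 2014)Q(Q2 2014) = 2×247 + 3×207 = 494 + 621 = 1115
ΣP(Q2 2014)Q(Q2 2014) = 2×247 + 2×207 = 494 + 414 = 908
link = 1115/908 = 1.227974
Link Q3 2014→Q4 2014:
ΣP(Q4 2014)Q(Q3 2014) = 3×235 + 3×229 = 705 + 687 = 1392
ΣP(Q3 2014)Q(Q3 2014) = 2×235 + 3×229 = 470 + 687 = 1157
link = 1392/1157 = 1.203111
Chained index = 100 × 1.000000 × 1.227974 × 1.203111 = 147.7389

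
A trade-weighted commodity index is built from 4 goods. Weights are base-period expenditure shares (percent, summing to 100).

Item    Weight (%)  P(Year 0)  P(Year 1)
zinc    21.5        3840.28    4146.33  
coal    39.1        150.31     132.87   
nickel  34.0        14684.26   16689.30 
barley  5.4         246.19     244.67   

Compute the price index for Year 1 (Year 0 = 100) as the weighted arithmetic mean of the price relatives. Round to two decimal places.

zinc: 21.5 × (4146.33/3840.28) = 21.5 × 1.079695 = 23.2134
coal: 39.1 × (132.87/150.31) = 39.1 × 0.883973 = 34.5633
nickel: 34.0 × (16689.30/14684.26) = 34.0 × 1.136543 = 38.6425
barley: 5.4 × (244.67/246.19) = 5.4 × 0.993826 = 5.3667
Index = Σ wᵢ·(p₁ᵢ/p₀ᵢ) = 23.2134 + 34.5633 + 38.6425 + 5.3667 = 101.7859

101.79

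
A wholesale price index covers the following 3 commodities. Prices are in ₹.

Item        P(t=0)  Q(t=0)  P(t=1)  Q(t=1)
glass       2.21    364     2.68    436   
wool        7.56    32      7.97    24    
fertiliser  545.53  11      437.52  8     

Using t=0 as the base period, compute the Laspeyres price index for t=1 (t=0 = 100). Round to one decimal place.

85.8

Laspeyres price index uses base-period quantities as weights.
ΣP(t=1)·Q(t=0) = 2.68×364 + 7.97×32 + 437.52×11 = 975.52 + 255.04 + 4812.72 = 6043.28
ΣP(t=0)·Q(t=0) = 2.21×364 + 7.56×32 + 545.53×11 = 804.44 + 241.92 + 6000.83 = 7047.19
Index = 6043.28 / 7047.19 × 100 = 85.7545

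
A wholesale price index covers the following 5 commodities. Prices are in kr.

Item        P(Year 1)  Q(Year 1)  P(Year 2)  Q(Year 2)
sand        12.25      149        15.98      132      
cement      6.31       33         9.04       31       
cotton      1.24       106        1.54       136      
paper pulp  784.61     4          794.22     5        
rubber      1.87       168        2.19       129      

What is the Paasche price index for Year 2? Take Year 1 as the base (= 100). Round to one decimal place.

111.5

Paasche price index uses current-period quantities as weights.
ΣP(Year 2)·Q(Year 2) = 15.98×132 + 9.04×31 + 1.54×136 + 794.22×5 + 2.19×129 = 2109.36 + 280.24 + 209.44 + 3971.1 + 282.51 = 6852.65
ΣP(Year 1)·Q(Year 2) = 12.25×132 + 6.31×31 + 1.24×136 + 784.61×5 + 1.87×129 = 1617 + 195.61 + 168.64 + 3923.05 + 241.23 = 6145.53
Index = 6852.65 / 6145.53 × 100 = 111.5062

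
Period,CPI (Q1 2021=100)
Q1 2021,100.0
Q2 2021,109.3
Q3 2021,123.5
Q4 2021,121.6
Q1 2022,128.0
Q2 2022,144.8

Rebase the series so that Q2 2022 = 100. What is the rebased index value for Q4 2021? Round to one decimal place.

84.0

Rebased(Q4 2021) = 121.6 / 144.8 × 100 = 83.9779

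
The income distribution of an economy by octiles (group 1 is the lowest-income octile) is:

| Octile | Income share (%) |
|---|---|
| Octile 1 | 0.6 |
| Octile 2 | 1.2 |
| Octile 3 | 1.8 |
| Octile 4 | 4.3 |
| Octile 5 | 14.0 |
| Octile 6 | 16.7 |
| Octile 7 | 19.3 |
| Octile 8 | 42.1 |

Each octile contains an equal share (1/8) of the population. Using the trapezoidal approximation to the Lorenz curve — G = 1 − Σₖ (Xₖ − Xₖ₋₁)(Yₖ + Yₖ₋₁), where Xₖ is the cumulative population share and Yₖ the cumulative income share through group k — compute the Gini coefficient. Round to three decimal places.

0.544

Cumulative income shares Yₖ: 0.0060, 0.0180, 0.0360, 0.0790, 0.2190, 0.3860, 0.5790, 1.0000
Σ (Xₖ−Xₖ₋₁)(Yₖ+Yₖ₋₁) = (1/8)(0.0060+0.0000) + (1/8)(0.0180+0.0060) + (1/8)(0.0360+0.0180) + (1/8)(0.0790+0.0360) + (1/8)(0.2190+0.0790) + (1/8)(0.3860+0.2190) + (1/8)(0.5790+0.3860) + (1/8)(1.0000+0.5790)
  = 0.0008 + 0.0030 + 0.0068 + 0.0144 + 0.0373 + 0.0756 + 0.1206 + 0.1974 = 0.4557
G = 1 − 0.4557 = 0.5443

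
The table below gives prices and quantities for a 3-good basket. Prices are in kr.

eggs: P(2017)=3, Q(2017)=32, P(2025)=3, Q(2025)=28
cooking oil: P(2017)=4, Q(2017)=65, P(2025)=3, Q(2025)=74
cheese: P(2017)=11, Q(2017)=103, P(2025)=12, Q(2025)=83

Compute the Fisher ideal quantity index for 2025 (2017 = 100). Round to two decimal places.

Laspeyres component (base-period weights):
ΣP(2017)Q(2025) = 3×28 + 4×74 + 11×83 = 84 + 296 + 913 = 1293
ΣP(2017)Q(2017) = 3×32 + 4×65 + 11×103 = 96 + 260 + 1133 = 1489
L = 1293 / 1489 × 100 = 86.8368
Paasche component (current-period weights):
ΣP(2025)Q(2025) = 3×28 + 3×74 + 12×83 = 84 + 222 + 996 = 1302
ΣP(2025)Q(2017) = 3×32 + 3×65 + 12×103 = 96 + 195 + 1236 = 1527
P = 1302 / 1527 × 100 = 85.2652
Fisher = √(L × P) = √(86.8368 × 85.2652) = 86.0474

86.05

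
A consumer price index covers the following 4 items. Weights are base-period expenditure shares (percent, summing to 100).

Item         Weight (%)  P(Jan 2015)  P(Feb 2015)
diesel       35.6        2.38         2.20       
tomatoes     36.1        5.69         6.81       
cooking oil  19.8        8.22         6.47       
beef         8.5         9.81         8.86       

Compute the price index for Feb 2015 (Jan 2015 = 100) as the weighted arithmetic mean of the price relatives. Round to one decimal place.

diesel: 35.6 × (2.20/2.38) = 35.6 × 0.924370 = 32.9076
tomatoes: 36.1 × (6.81/5.69) = 36.1 × 1.196837 = 43.2058
cooking oil: 19.8 × (6.47/8.22) = 19.8 × 0.787105 = 15.5847
beef: 8.5 × (8.86/9.81) = 8.5 × 0.903160 = 7.6769
Index = Σ wᵢ·(p₁ᵢ/p₀ᵢ) = 32.9076 + 43.2058 + 15.5847 + 7.6769 = 99.3749

99.4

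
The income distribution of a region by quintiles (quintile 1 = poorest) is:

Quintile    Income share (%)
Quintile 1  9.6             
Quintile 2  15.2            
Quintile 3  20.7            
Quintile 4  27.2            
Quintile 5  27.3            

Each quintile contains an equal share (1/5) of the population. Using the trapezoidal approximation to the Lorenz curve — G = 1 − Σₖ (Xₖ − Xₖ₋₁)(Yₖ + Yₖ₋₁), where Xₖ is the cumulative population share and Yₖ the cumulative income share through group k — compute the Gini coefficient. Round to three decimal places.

Cumulative income shares Yₖ: 0.0960, 0.2480, 0.4550, 0.7270, 1.0000
Σ (Xₖ−Xₖ₋₁)(Yₖ+Yₖ₋₁) = (1/5)(0.0960+0.0000) + (1/5)(0.2480+0.0960) + (1/5)(0.4550+0.2480) + (1/5)(0.7270+0.4550) + (1/5)(1.0000+0.7270)
  = 0.0192 + 0.0688 + 0.1406 + 0.2364 + 0.3454 = 0.8104
G = 1 − 0.8104 = 0.1896

0.190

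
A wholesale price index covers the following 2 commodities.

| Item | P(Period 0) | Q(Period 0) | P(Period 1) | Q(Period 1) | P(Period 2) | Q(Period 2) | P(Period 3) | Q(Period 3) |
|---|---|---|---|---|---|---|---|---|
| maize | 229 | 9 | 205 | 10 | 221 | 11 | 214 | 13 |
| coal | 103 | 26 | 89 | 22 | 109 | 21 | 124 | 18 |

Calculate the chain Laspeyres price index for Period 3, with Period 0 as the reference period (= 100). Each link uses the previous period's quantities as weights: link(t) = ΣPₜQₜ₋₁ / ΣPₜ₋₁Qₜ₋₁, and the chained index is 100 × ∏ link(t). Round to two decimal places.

105.99

Link Period 0→Period 1:
ΣP(Period 1)Q(Period 0) = 205×9 + 89×26 = 1845 + 2314 = 4159
ΣP(Period 0)Q(Period 0) = 229×9 + 103×26 = 2061 + 2678 = 4739
link = 4159/4739 = 0.877611
Link Period 1→Period 2:
ΣP(Period 2)Q(Period 1) = 221×10 + 109×22 = 2210 + 2398 = 4608
ΣP(Period 1)Q(Period 1) = 205×10 + 89×22 = 2050 + 1958 = 4008
link = 4608/4008 = 1.149701
Link Period 2→Period 3:
ΣP(Period 3)Q(Period 2) = 214×11 + 124×21 = 2354 + 2604 = 4958
ΣP(Period 2)Q(Period 2) = 221×11 + 109×21 = 2431 + 2289 = 4720
link = 4958/4720 = 1.050424
Chained index = 100 × 0.877611 × 1.149701 × 1.050424 = 105.9867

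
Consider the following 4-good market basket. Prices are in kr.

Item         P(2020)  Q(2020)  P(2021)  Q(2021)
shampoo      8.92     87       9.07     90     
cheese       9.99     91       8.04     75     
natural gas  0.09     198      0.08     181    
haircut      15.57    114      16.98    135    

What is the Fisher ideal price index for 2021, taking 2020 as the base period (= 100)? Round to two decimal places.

Laspeyres component (base-period weights):
ΣP(2021)Q(2020) = 9.07×87 + 8.04×91 + 0.08×198 + 16.98×114 = 789.09 + 731.64 + 15.84 + 1935.72 = 3472.29
ΣP(2020)Q(2020) = 8.92×87 + 9.99×91 + 0.09×198 + 15.57×114 = 776.04 + 909.09 + 17.82 + 1774.98 = 3477.93
L = 3472.29 / 3477.93 × 100 = 99.8378
Paasche component (current-period weights):
ΣP(2021)Q(2021) = 9.07×90 + 8.04×75 + 0.08×181 + 16.98×135 = 816.3 + 603 + 14.48 + 2292.3 = 3726.08
ΣP(2020)Q(2021) = 8.92×90 + 9.99×75 + 0.09×181 + 15.57×135 = 802.8 + 749.25 + 16.29 + 2101.95 = 3670.29
P = 3726.08 / 3670.29 × 100 = 101.5200
Fisher = √(L × P) = √(99.8378 × 101.5200) = 100.6754

100.68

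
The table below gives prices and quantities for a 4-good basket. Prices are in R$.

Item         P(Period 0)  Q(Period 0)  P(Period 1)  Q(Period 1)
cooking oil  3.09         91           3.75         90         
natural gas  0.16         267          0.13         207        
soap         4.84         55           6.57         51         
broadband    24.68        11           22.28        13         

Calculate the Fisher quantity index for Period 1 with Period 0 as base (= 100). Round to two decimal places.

Laspeyres component (base-period weights):
ΣP(Period 0)Q(Period 1) = 3.09×90 + 0.16×207 + 4.84×51 + 24.68×13 = 278.1 + 33.12 + 246.84 + 320.84 = 878.9
ΣP(Period 0)Q(Period 0) = 3.09×91 + 0.16×267 + 4.84×55 + 24.68×11 = 281.19 + 42.72 + 266.2 + 271.48 = 861.59
L = 878.9 / 861.59 × 100 = 102.0091
Paasche component (current-period weights):
ΣP(Period 1)Q(Period 1) = 3.75×90 + 0.13×207 + 6.57×51 + 22.28×13 = 337.5 + 26.91 + 335.07 + 289.64 = 989.12
ΣP(Period 1)Q(Period 0) = 3.75×91 + 0.13×267 + 6.57×55 + 22.28×11 = 341.25 + 34.71 + 361.35 + 245.08 = 982.39
P = 989.12 / 982.39 × 100 = 100.6851
Fisher = √(L × P) = √(102.0091 × 100.6851) = 101.3449

101.34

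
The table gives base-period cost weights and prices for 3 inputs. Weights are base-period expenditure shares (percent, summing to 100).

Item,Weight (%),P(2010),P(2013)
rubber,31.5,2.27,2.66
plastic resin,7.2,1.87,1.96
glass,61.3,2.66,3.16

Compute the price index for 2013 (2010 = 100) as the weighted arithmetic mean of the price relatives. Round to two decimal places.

117.28

rubber: 31.5 × (2.66/2.27) = 31.5 × 1.171806 = 36.9119
plastic resin: 7.2 × (1.96/1.87) = 7.2 × 1.048128 = 7.5465
glass: 61.3 × (3.16/2.66) = 61.3 × 1.187970 = 72.8226
Index = Σ wᵢ·(p₁ᵢ/p₀ᵢ) = 36.9119 + 7.5465 + 72.8226 = 117.2810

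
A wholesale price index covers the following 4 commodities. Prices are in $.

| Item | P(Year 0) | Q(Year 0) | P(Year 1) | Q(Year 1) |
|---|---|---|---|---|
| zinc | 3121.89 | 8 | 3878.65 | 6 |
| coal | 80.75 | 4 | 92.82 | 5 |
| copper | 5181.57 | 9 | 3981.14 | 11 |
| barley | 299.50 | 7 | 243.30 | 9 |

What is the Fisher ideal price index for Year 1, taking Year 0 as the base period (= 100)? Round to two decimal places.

90.75

Laspeyres component (base-period weights):
ΣP(Year 1)Q(Year 0) = 3878.65×8 + 92.82×4 + 3981.14×9 + 243.30×7 = 31029.2 + 371.28 + 35830.26 + 1703.1 = 68933.84
ΣP(Year 0)Q(Year 0) = 3121.89×8 + 80.75×4 + 5181.57×9 + 299.50×7 = 24975.12 + 323 + 46634.13 + 2096.5 = 74028.75
L = 68933.84 / 74028.75 × 100 = 93.1177
Paasche component (current-period weights):
ΣP(Year 1)Q(Year 1) = 3878.65×6 + 92.82×5 + 3981.14×11 + 243.30×9 = 23271.9 + 464.1 + 43792.54 + 2189.7 = 69718.24
ΣP(Year 0)Q(Year 1) = 3121.89×6 + 80.75×5 + 5181.57×11 + 299.50×9 = 18731.34 + 403.75 + 56997.27 + 2695.5 = 78827.86
P = 69718.24 / 78827.86 × 100 = 88.4437
Fisher = √(L × P) = √(93.1177 × 88.4437) = 90.7506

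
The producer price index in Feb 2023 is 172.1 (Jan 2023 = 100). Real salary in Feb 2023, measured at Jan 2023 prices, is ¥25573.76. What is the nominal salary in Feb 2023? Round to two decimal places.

44012.44

Nominal = Real × (Index/100) = 25573.76 × (172.1/100)
        = 25573.76 × 1.721 = 44012.4410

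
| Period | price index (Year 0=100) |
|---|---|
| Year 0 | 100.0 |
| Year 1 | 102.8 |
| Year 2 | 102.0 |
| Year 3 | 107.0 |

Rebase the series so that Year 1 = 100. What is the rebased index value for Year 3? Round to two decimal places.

104.09

Rebased(Year 3) = 107.0 / 102.8 × 100 = 104.0856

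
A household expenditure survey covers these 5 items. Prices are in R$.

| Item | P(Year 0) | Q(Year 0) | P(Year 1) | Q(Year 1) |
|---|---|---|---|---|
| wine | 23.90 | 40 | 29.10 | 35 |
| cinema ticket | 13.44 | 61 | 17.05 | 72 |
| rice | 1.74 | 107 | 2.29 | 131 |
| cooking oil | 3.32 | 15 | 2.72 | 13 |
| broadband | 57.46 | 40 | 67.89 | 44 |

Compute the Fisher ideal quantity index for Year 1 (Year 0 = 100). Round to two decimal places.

106.89

Laspeyres component (base-period weights):
ΣP(Year 0)Q(Year 1) = 23.90×35 + 13.44×72 + 1.74×131 + 3.32×13 + 57.46×44 = 836.5 + 967.68 + 227.94 + 43.16 + 2528.24 = 4603.52
ΣP(Year 0)Q(Year 0) = 23.90×40 + 13.44×61 + 1.74×107 + 3.32×15 + 57.46×40 = 956 + 819.84 + 186.18 + 49.8 + 2298.4 = 4310.22
L = 4603.52 / 4310.22 × 100 = 106.8048
Paasche component (current-period weights):
ΣP(Year 1)Q(Year 1) = 29.10×35 + 17.05×72 + 2.29×131 + 2.72×13 + 67.89×44 = 1018.5 + 1227.6 + 299.99 + 35.36 + 2987.16 = 5568.61
ΣP(Year 1)Q(Year 0) = 29.10×40 + 17.05×61 + 2.29×107 + 2.72×15 + 67.89×40 = 1164 + 1040.05 + 245.03 + 40.8 + 2715.6 = 5205.48
P = 5568.61 / 5205.48 × 100 = 106.9759
Fisher = √(L × P) = √(106.8048 × 106.9759) = 106.8903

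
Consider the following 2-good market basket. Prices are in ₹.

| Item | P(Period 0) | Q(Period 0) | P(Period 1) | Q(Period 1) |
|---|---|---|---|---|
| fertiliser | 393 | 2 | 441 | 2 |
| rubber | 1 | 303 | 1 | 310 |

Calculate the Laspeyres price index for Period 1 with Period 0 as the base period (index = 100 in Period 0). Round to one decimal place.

Laspeyres price index uses base-period quantities as weights.
ΣP(Period 1)·Q(Period 0) = 441×2 + 1×303 = 882 + 303 = 1185
ΣP(Period 0)·Q(Period 0) = 393×2 + 1×303 = 786 + 303 = 1089
Index = 1185 / 1089 × 100 = 108.8154

108.8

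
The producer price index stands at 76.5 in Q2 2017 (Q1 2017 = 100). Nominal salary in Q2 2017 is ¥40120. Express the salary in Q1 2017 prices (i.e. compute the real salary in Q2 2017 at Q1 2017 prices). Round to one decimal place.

Real = Nominal ÷ (Index/100) = 40120 ÷ (76.5/100)
     = 40120 ÷ 0.765 = 52444.4444

52444.4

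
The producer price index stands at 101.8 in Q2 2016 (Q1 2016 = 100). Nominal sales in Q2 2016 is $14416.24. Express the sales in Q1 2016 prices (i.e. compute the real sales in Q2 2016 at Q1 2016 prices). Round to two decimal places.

14161.34

Real = Nominal ÷ (Index/100) = 14416.24 ÷ (101.8/100)
     = 14416.24 ÷ 1.018 = 14161.3360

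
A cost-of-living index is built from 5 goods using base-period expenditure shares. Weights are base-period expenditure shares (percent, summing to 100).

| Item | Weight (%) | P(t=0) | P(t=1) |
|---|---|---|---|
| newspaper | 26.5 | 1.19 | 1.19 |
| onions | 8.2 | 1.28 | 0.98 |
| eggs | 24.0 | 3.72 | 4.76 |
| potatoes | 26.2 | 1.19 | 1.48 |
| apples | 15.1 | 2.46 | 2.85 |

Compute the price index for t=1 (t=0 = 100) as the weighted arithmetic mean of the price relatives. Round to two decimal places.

113.57

newspaper: 26.5 × (1.19/1.19) = 26.5 × 1.000000 = 26.5000
onions: 8.2 × (0.98/1.28) = 8.2 × 0.765625 = 6.2781
eggs: 24.0 × (4.76/3.72) = 24.0 × 1.279570 = 30.7097
potatoes: 26.2 × (1.48/1.19) = 26.2 × 1.243697 = 32.5849
apples: 15.1 × (2.85/2.46) = 15.1 × 1.158537 = 17.4939
Index = Σ wᵢ·(p₁ᵢ/p₀ᵢ) = 26.5000 + 6.2781 + 30.7097 + 32.5849 + 17.4939 = 113.5666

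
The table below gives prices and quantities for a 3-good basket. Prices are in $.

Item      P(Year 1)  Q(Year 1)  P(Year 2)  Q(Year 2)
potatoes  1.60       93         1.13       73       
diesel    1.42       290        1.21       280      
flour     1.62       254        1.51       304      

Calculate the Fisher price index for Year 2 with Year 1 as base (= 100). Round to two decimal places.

Laspeyres component (base-period weights):
ΣP(Year 2)Q(Year 1) = 1.13×93 + 1.21×290 + 1.51×254 = 105.09 + 350.9 + 383.54 = 839.53
ΣP(Year 1)Q(Year 1) = 1.60×93 + 1.42×290 + 1.62×254 = 148.8 + 411.8 + 411.48 = 972.08
L = 839.53 / 972.08 × 100 = 86.3643
Paasche component (current-period weights):
ΣP(Year 2)Q(Year 2) = 1.13×73 + 1.21×280 + 1.51×304 = 82.49 + 338.8 + 459.04 = 880.33
ΣP(Year 1)Q(Year 2) = 1.60×73 + 1.42×280 + 1.62×304 = 116.8 + 397.6 + 492.48 = 1006.88
P = 880.33 / 1006.88 × 100 = 87.4315
Fisher = √(L × P) = √(86.3643 × 87.4315) = 86.8962

86.90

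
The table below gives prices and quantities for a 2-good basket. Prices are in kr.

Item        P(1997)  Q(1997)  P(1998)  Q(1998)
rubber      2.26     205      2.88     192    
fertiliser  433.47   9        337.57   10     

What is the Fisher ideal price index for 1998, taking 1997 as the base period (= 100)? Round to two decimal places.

82.76

Laspeyres component (base-period weights):
ΣP(1998)Q(1997) = 2.88×205 + 337.57×9 = 590.4 + 3038.13 = 3628.53
ΣP(1997)Q(1997) = 2.26×205 + 433.47×9 = 463.3 + 3901.23 = 4364.53
L = 3628.53 / 4364.53 × 100 = 83.1368
Paasche component (current-period weights):
ΣP(1998)Q(1998) = 2.88×192 + 337.57×10 = 552.96 + 3375.7 = 3928.66
ΣP(1997)Q(1998) = 2.26×192 + 433.47×10 = 433.92 + 4334.7 = 4768.62
P = 3928.66 / 4768.62 × 100 = 82.3857
Fisher = √(L × P) = √(83.1368 × 82.3857) = 82.7604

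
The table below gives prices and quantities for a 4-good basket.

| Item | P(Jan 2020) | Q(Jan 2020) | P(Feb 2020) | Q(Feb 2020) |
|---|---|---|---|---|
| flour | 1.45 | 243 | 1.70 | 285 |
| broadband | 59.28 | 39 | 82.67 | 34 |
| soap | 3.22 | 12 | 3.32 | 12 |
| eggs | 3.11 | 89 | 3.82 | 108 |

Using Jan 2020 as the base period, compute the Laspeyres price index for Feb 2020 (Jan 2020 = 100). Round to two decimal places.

134.81

Laspeyres price index uses base-period quantities as weights.
ΣP(Feb 2020)·Q(Jan 2020) = 1.70×243 + 82.67×39 + 3.32×12 + 3.82×89 = 413.1 + 3224.13 + 39.84 + 339.98 = 4017.05
ΣP(Jan 2020)·Q(Jan 2020) = 1.45×243 + 59.28×39 + 3.22×12 + 3.11×89 = 352.35 + 2311.92 + 38.64 + 276.79 = 2979.7
Index = 4017.05 / 2979.7 × 100 = 134.8139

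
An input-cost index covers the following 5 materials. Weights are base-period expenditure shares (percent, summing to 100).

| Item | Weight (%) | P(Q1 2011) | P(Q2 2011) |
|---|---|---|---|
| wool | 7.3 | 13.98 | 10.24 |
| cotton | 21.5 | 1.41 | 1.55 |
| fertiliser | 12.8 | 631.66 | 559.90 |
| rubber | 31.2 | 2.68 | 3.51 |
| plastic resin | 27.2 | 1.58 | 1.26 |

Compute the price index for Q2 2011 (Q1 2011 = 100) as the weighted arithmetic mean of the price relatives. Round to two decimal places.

102.88

wool: 7.3 × (10.24/13.98) = 7.3 × 0.732475 = 5.3471
cotton: 21.5 × (1.55/1.41) = 21.5 × 1.099291 = 23.6348
fertiliser: 12.8 × (559.90/631.66) = 12.8 × 0.886395 = 11.3459
rubber: 31.2 × (3.51/2.68) = 31.2 × 1.309701 = 40.8627
plastic resin: 27.2 × (1.26/1.58) = 27.2 × 0.797468 = 21.6911
Index = Σ wᵢ·(p₁ᵢ/p₀ᵢ) = 5.3471 + 23.6348 + 11.3459 + 40.8627 + 21.6911 = 102.8815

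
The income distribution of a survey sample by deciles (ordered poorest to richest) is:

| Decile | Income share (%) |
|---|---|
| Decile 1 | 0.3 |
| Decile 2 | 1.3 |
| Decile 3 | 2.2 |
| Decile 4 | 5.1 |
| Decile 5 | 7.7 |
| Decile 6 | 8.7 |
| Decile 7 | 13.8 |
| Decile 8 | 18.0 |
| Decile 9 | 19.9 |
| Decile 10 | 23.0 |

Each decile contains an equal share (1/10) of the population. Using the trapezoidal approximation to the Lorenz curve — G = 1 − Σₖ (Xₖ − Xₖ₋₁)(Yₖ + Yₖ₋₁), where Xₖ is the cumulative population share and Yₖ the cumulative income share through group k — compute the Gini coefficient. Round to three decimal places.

Cumulative income shares Yₖ: 0.0030, 0.0160, 0.0380, 0.0890, 0.1660, 0.2530, 0.3910, 0.5710, 0.7700, 1.0000
Σ (Xₖ−Xₖ₋₁)(Yₖ+Yₖ₋₁) = (1/10)(0.0030+0.0000) + (1/10)(0.0160+0.0030) + (1/10)(0.0380+0.0160) + (1/10)(0.0890+0.0380) + (1/10)(0.1660+0.0890) + (1/10)(0.2530+0.1660) + (1/10)(0.3910+0.2530) + (1/10)(0.5710+0.3910) + (1/10)(0.7700+0.5710) + (1/10)(1.0000+0.7700)
  = 0.0003 + 0.0019 + 0.0054 + 0.0127 + 0.0255 + 0.0419 + 0.0644 + 0.0962 + 0.1341 + 0.1770 = 0.5594
G = 1 − 0.5594 = 0.4406

0.441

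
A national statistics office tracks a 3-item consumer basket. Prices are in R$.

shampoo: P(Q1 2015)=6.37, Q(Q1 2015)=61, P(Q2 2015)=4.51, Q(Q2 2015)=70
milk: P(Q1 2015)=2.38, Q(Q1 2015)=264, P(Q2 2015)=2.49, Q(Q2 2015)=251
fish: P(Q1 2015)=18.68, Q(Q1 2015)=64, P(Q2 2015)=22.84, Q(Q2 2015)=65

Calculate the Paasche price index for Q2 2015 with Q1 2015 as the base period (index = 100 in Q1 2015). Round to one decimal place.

107.4

Paasche price index uses current-period quantities as weights.
ΣP(Q2 2015)·Q(Q2 2015) = 4.51×70 + 2.49×251 + 22.84×65 = 315.7 + 624.99 + 1484.6 = 2425.29
ΣP(Q1 2015)·Q(Q2 2015) = 6.37×70 + 2.38×251 + 18.68×65 = 445.9 + 597.38 + 1214.2 = 2257.48
Index = 2425.29 / 2257.48 × 100 = 107.4335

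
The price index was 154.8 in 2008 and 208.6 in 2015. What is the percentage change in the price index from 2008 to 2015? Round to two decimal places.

34.75%

Change = (208.6 − 154.8) / 154.8 × 100
       = 53.8 / 154.8 × 100 = 34.7545%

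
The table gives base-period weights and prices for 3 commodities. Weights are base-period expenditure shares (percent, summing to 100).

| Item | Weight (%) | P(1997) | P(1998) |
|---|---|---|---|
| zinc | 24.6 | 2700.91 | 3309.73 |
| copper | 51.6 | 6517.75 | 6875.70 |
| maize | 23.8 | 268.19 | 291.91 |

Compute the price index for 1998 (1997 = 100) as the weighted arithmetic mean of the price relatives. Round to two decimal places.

110.48

zinc: 24.6 × (3309.73/2700.91) = 24.6 × 1.225413 = 30.1452
copper: 51.6 × (6875.70/6517.75) = 51.6 × 1.054919 = 54.4338
maize: 23.8 × (291.91/268.19) = 23.8 × 1.088445 = 25.9050
Index = Σ wᵢ·(p₁ᵢ/p₀ᵢ) = 30.1452 + 54.4338 + 25.9050 = 110.4840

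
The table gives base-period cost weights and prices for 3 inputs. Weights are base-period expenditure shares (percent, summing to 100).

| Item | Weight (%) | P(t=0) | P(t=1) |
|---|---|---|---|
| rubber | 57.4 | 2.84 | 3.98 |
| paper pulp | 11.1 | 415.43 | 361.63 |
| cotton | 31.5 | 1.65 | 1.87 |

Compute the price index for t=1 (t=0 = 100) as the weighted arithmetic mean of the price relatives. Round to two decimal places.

rubber: 57.4 × (3.98/2.84) = 57.4 × 1.401408 = 80.4408
paper pulp: 11.1 × (361.63/415.43) = 11.1 × 0.870496 = 9.6625
cotton: 31.5 × (1.87/1.65) = 31.5 × 1.133333 = 35.7000
Index = Σ wᵢ·(p₁ᵢ/p₀ᵢ) = 80.4408 + 9.6625 + 35.7000 = 125.8033

125.80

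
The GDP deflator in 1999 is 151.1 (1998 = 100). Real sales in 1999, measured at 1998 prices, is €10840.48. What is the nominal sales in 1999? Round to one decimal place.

Nominal = Real × (Index/100) = 10840.48 × (151.1/100)
        = 10840.48 × 1.511 = 16379.9653

16380.0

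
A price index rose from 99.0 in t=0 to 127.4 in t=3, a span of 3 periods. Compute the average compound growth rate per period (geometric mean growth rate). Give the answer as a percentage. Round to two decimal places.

Growth factor = (127.4/99.0)^(1/3) = (1.286869)^(1/3) = 1.087706
Growth rate = 1.087706 − 1 = 0.087706 = 8.7706%

8.77%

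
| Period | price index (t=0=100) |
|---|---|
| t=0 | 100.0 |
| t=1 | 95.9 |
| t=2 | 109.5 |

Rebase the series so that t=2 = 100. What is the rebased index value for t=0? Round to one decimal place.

Rebased(t=0) = 100.0 / 109.5 × 100 = 91.3242

91.3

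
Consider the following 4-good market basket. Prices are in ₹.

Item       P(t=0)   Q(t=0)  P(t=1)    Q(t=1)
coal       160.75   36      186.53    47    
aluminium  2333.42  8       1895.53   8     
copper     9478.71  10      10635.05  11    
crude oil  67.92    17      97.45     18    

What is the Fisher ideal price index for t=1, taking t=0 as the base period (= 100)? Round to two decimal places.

Laspeyres component (base-period weights):
ΣP(t=1)Q(t=0) = 186.53×36 + 1895.53×8 + 10635.05×10 + 97.45×17 = 6715.08 + 15164.24 + 106350.5 + 1656.65 = 129886.47
ΣP(t=0)Q(t=0) = 160.75×36 + 2333.42×8 + 9478.71×10 + 67.92×17 = 5787 + 18667.36 + 94787.1 + 1154.64 = 120396.1
L = 129886.47 / 120396.1 × 100 = 107.8826
Paasche component (current-period weights):
ΣP(t=1)Q(t=1) = 186.53×47 + 1895.53×8 + 10635.05×11 + 97.45×18 = 8766.91 + 15164.24 + 116985.55 + 1754.1 = 142670.8
ΣP(t=0)Q(t=1) = 160.75×47 + 2333.42×8 + 9478.71×11 + 67.92×18 = 7555.25 + 18667.36 + 104265.81 + 1222.56 = 131710.98
P = 142670.8 / 131710.98 × 100 = 108.3211
Fisher = √(L × P) = √(107.8826 × 108.3211) = 108.1016

108.10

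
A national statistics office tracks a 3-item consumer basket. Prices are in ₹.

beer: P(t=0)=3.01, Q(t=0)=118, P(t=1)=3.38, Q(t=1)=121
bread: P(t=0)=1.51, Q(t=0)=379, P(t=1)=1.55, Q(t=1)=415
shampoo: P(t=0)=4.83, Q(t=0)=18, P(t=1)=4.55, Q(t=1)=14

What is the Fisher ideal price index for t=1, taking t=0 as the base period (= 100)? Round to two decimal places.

105.36

Laspeyres component (base-period weights):
ΣP(t=1)Q(t=0) = 3.38×118 + 1.55×379 + 4.55×18 = 398.84 + 587.45 + 81.9 = 1068.19
ΣP(t=0)Q(t=0) = 3.01×118 + 1.51×379 + 4.83×18 = 355.18 + 572.29 + 86.94 = 1014.41
L = 1068.19 / 1014.41 × 100 = 105.3016
Paasche component (current-period weights):
ΣP(t=1)Q(t=1) = 3.38×121 + 1.55×415 + 4.55×14 = 408.98 + 643.25 + 63.7 = 1115.93
ΣP(t=0)Q(t=1) = 3.01×121 + 1.51×415 + 4.83×14 = 364.21 + 626.65 + 67.62 = 1058.48
P = 1115.93 / 1058.48 × 100 = 105.4276
Fisher = √(L × P) = √(105.3016 × 105.4276) = 105.3646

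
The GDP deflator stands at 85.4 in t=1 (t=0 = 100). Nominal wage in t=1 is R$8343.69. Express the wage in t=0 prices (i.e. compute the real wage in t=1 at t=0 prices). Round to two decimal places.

Real = Nominal ÷ (Index/100) = 8343.69 ÷ (85.4/100)
     = 8343.69 ÷ 0.854 = 9770.1288

9770.13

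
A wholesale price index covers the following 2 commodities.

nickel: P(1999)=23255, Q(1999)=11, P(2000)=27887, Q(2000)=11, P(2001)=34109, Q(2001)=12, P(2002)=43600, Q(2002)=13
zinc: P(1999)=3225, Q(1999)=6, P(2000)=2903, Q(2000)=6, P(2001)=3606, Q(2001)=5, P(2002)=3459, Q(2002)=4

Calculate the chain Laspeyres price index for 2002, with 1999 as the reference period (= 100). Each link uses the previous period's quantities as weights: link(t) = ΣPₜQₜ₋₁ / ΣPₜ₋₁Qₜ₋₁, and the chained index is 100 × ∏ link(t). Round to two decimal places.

182.41

Link 1999→2000:
ΣP(2000)Q(1999) = 27887×11 + 2903×6 = 306757 + 17418 = 324175
ΣP(1999)Q(1999) = 23255×11 + 3225×6 = 255805 + 19350 = 275155
link = 324175/275155 = 1.178154
Link 2000→2001:
ΣP(2001)Q(2000) = 34109×11 + 3606×6 = 375199 + 21636 = 396835
ΣP(2000)Q(2000) = 27887×11 + 2903×6 = 306757 + 17418 = 324175
link = 396835/324175 = 1.224138
Link 2001→2002:
ΣP(2002)Q(2001) = 43600×12 + 3459×5 = 523200 + 17295 = 540495
ΣP(2001)Q(2001) = 34109×12 + 3606×5 = 409308 + 18030 = 427338
link = 540495/427338 = 1.264795
Chained index = 100 × 1.178154 × 1.224138 × 1.264795 = 182.4117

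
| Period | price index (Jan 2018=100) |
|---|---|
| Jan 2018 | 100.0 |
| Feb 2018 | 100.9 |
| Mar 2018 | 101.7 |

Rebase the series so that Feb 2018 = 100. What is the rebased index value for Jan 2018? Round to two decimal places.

99.11

Rebased(Jan 2018) = 100.0 / 100.9 × 100 = 99.1080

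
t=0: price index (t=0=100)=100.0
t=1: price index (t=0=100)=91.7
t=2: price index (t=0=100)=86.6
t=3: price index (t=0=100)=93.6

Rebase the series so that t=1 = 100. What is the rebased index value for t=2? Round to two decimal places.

Rebased(t=2) = 86.6 / 91.7 × 100 = 94.4384

94.44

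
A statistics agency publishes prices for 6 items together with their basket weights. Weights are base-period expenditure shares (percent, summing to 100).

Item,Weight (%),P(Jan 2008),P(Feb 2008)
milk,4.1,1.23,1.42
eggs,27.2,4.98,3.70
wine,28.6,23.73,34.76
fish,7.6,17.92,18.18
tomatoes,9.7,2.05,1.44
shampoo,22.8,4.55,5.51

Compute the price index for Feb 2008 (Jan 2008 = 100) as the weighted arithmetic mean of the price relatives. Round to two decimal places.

milk: 4.1 × (1.42/1.23) = 4.1 × 1.154472 = 4.7333
eggs: 27.2 × (3.70/4.98) = 27.2 × 0.742972 = 20.2088
wine: 28.6 × (34.76/23.73) = 28.6 × 1.464812 = 41.8936
fish: 7.6 × (18.18/17.92) = 7.6 × 1.014509 = 7.7103
tomatoes: 9.7 × (1.44/2.05) = 9.7 × 0.702439 = 6.8137
shampoo: 22.8 × (5.51/4.55) = 22.8 × 1.210989 = 27.6105
Index = Σ wᵢ·(p₁ᵢ/p₀ᵢ) = 4.7333 + 20.2088 + 41.8936 + 7.7103 + 6.8137 + 27.6105 = 108.9703

108.97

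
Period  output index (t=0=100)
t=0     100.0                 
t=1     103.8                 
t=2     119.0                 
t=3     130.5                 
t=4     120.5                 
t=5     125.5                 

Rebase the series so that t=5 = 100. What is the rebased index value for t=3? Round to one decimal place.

Rebased(t=3) = 130.5 / 125.5 × 100 = 103.9841

104.0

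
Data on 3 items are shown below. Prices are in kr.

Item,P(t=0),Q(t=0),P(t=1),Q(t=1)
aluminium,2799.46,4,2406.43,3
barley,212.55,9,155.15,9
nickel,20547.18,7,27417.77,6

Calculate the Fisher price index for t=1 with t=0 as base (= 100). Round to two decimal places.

129.45

Laspeyres component (base-period weights):
ΣP(t=1)Q(t=0) = 2406.43×4 + 155.15×9 + 27417.77×7 = 9625.72 + 1396.35 + 191924.39 = 202946.46
ΣP(t=0)Q(t=0) = 2799.46×4 + 212.55×9 + 20547.18×7 = 11197.84 + 1912.95 + 143830.26 = 156941.05
L = 202946.46 / 156941.05 × 100 = 129.3138
Paasche component (current-period weights):
ΣP(t=1)Q(t=1) = 2406.43×3 + 155.15×9 + 27417.77×6 = 7219.29 + 1396.35 + 164506.62 = 173122.26
ΣP(t=0)Q(t=1) = 2799.46×3 + 212.55×9 + 20547.18×6 = 8398.38 + 1912.95 + 123283.08 = 133594.41
P = 173122.26 / 133594.41 × 100 = 129.5880
Fisher = √(L × P) = √(129.3138 × 129.5880) = 129.4508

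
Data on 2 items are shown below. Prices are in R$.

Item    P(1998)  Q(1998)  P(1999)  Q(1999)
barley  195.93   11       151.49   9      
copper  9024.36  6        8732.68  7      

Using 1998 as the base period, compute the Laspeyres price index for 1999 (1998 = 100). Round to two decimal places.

96.02

Laspeyres price index uses base-period quantities as weights.
ΣP(1999)·Q(1998) = 151.49×11 + 8732.68×6 = 1666.39 + 52396.08 = 54062.47
ΣP(1998)·Q(1998) = 195.93×11 + 9024.36×6 = 2155.23 + 54146.16 = 56301.39
Index = 54062.47 / 56301.39 × 100 = 96.0233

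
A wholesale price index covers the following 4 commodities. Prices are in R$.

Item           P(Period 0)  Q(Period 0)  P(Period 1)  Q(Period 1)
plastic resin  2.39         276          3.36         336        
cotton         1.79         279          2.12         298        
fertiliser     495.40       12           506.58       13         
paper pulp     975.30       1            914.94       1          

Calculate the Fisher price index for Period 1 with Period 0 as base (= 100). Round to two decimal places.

105.59

Laspeyres component (base-period weights):
ΣP(Period 1)Q(Period 0) = 3.36×276 + 2.12×279 + 506.58×12 + 914.94×1 = 927.36 + 591.48 + 6078.96 + 914.94 = 8512.74
ΣP(Period 0)Q(Period 0) = 2.39×276 + 1.79×279 + 495.40×12 + 975.30×1 = 659.64 + 499.41 + 5944.8 + 975.3 = 8079.15
L = 8512.74 / 8079.15 × 100 = 105.3668
Paasche component (current-period weights):
ΣP(Period 1)Q(Period 1) = 3.36×336 + 2.12×298 + 506.58×13 + 914.94×1 = 1128.96 + 631.76 + 6585.54 + 914.94 = 9261.2
ΣP(Period 0)Q(Period 1) = 2.39×336 + 1.79×298 + 495.40×13 + 975.30×1 = 803.04 + 533.42 + 6440.2 + 975.3 = 8751.96
P = 9261.2 / 8751.96 × 100 = 105.8186
Fisher = √(L × P) = √(105.3668 × 105.8186) = 105.5924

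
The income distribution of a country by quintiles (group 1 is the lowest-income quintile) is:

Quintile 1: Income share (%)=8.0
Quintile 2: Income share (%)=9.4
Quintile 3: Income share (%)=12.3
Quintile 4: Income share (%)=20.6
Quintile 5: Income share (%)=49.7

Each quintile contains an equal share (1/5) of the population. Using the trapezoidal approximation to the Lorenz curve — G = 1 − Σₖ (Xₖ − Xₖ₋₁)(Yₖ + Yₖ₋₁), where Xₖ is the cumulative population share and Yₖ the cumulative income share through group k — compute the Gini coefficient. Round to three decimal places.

Cumulative income shares Yₖ: 0.0800, 0.1740, 0.2970, 0.5030, 1.0000
Σ (Xₖ−Xₖ₋₁)(Yₖ+Yₖ₋₁) = (1/5)(0.0800+0.0000) + (1/5)(0.1740+0.0800) + (1/5)(0.2970+0.1740) + (1/5)(0.5030+0.2970) + (1/5)(1.0000+0.5030)
  = 0.0160 + 0.0508 + 0.0942 + 0.1600 + 0.3006 = 0.6216
G = 1 − 0.6216 = 0.3784

0.378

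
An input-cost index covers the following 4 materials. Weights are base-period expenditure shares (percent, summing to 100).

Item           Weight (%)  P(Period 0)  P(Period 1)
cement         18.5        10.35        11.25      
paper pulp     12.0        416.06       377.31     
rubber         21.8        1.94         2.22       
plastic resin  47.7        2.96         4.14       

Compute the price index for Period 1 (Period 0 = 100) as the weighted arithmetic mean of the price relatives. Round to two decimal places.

122.65

cement: 18.5 × (11.25/10.35) = 18.5 × 1.086957 = 20.1087
paper pulp: 12.0 × (377.31/416.06) = 12.0 × 0.906864 = 10.8824
rubber: 21.8 × (2.22/1.94) = 21.8 × 1.144330 = 24.9464
plastic resin: 47.7 × (4.14/2.96) = 47.7 × 1.398649 = 66.7155
Index = Σ wᵢ·(p₁ᵢ/p₀ᵢ) = 20.1087 + 10.8824 + 24.9464 + 66.7155 = 122.6530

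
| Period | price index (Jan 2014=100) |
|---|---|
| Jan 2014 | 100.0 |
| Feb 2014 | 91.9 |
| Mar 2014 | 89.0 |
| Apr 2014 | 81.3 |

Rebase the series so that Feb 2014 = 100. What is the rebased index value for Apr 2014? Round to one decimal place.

Rebased(Apr 2014) = 81.3 / 91.9 × 100 = 88.4657

88.5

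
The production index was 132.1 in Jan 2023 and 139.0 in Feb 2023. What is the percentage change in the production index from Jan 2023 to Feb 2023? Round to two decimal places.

Change = (139.0 − 132.1) / 132.1 × 100
       = 6.9 / 132.1 × 100 = 5.2233%

5.22%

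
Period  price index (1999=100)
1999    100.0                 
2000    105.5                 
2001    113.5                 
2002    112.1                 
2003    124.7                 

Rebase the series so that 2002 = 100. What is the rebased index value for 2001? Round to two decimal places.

101.25

Rebased(2001) = 113.5 / 112.1 × 100 = 101.2489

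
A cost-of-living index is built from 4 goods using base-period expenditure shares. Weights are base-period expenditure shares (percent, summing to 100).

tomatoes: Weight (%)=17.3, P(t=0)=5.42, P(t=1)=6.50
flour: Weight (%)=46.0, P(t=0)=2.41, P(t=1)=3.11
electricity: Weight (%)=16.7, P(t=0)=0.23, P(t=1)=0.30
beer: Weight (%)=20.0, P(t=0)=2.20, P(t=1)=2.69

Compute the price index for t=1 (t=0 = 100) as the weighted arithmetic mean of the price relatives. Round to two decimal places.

126.35

tomatoes: 17.3 × (6.50/5.42) = 17.3 × 1.199262 = 20.7472
flour: 46.0 × (3.11/2.41) = 46.0 × 1.290456 = 59.3610
electricity: 16.7 × (0.30/0.23) = 16.7 × 1.304348 = 21.7826
beer: 20.0 × (2.69/2.20) = 20.0 × 1.222727 = 24.4545
Index = Σ wᵢ·(p₁ᵢ/p₀ᵢ) = 20.7472 + 59.3610 + 21.7826 + 24.4545 = 126.3454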